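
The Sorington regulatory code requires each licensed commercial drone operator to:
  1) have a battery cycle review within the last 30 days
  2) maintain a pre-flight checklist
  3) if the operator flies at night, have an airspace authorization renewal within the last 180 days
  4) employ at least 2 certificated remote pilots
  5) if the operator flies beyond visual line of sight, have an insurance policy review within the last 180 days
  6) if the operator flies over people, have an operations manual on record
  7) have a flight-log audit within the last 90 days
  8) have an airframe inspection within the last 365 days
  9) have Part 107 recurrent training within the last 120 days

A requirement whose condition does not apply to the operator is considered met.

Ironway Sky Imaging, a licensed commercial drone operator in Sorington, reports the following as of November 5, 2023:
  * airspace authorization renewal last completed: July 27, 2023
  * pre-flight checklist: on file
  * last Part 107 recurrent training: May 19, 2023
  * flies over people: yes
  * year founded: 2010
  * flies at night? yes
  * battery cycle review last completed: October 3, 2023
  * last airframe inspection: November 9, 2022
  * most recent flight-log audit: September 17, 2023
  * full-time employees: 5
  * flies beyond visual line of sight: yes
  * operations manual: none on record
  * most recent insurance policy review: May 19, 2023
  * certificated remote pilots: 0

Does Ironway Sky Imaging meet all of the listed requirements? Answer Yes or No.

1. battery cycle review 33 days ago vs limit 30 → not met
2. pre-flight checklist present → met
3. condition 'flies at night' holds; airspace authorization renewal 101 days ago vs limit 180 → met
4. certificated remote pilots 0 < 2 → not met
5. condition 'flies beyond visual line of sight' holds; insurance policy review 170 days ago vs limit 180 → met
6. condition 'flies over people' holds; operations manual absent → not met
7. flight-log audit 49 days ago vs limit 90 → met
8. airframe inspection 361 days ago vs limit 365 → met
9. Part 107 recurrent training 170 days ago vs limit 120 → not met
Not met: 1, 4, 6, 9

No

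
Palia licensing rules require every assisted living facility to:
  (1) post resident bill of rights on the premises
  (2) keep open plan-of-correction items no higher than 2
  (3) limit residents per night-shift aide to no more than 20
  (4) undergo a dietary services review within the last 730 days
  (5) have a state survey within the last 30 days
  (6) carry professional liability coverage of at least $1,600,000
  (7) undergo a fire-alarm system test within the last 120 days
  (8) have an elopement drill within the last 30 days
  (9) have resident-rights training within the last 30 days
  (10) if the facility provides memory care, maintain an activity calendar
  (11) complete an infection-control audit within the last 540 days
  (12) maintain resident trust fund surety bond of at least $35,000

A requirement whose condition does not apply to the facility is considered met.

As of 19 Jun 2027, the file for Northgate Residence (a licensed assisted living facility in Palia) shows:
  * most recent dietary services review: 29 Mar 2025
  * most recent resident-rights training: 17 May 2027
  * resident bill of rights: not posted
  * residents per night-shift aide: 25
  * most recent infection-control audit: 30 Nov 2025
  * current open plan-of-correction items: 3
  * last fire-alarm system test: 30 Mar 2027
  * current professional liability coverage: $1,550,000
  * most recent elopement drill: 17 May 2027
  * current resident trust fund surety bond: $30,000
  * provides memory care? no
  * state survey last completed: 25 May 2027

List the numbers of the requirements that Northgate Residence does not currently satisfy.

1. resident bill of rights absent → not met
2. open plan-of-correction items 3 > 2 → not met
3. residents per night-shift aide 25 > 20 → not met
4. dietary services review 812 days ago vs limit 730 → not met
5. state survey 25 days ago vs limit 30 → met
6. professional liability coverage $1,550,000 < $1,600,000 → not met
7. fire-alarm system test 81 days ago vs limit 120 → met
8. elopement drill 33 days ago vs limit 30 → not met
9. resident-rights training 33 days ago vs limit 30 → not met
10. condition 'provides memory care' does not hold → requirement n/a → met
11. infection-control audit 566 days ago vs limit 540 → not met
12. resident trust fund surety bond $30,000 < $35,000 → not met
Not met: 1, 2, 3, 4, 6, 8, 9, 11, 12

1, 2, 3, 4, 6, 8, 9, 11, 12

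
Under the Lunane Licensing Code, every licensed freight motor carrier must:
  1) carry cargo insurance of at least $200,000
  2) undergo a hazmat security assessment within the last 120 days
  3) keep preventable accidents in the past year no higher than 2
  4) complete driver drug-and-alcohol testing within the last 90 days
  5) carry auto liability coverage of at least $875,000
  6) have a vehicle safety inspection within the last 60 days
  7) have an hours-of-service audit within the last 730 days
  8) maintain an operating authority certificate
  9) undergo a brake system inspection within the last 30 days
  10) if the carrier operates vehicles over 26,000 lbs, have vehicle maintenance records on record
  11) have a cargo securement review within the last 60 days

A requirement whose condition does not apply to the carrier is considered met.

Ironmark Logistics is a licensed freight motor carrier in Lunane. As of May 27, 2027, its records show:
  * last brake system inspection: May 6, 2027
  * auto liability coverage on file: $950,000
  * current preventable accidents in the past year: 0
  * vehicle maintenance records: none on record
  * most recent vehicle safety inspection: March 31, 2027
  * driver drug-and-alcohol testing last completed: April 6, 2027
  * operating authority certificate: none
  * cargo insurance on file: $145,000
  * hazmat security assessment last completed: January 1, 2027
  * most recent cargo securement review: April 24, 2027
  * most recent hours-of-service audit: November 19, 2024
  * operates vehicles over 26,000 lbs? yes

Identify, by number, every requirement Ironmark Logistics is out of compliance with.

1, 2, 7, 8, 10

1. cargo insurance $145,000 < $200,000 → not met
2. hazmat security assessment 146 days ago vs limit 120 → not met
3. preventable accidents in the past year 0 ≤ 2 → met
4. driver drug-and-alcohol testing 51 days ago vs limit 90 → met
5. auto liability coverage $950,000 ≥ $875,000 → met
6. vehicle safety inspection 57 days ago vs limit 60 → met
7. hours-of-service audit 919 days ago vs limit 730 → not met
8. operating authority certificate absent → not met
9. brake system inspection 21 days ago vs limit 30 → met
10. condition 'operates vehicles over 26,000 lbs' holds; vehicle maintenance records absent → not met
11. cargo securement review 33 days ago vs limit 60 → met
Not met: 1, 2, 7, 8, 10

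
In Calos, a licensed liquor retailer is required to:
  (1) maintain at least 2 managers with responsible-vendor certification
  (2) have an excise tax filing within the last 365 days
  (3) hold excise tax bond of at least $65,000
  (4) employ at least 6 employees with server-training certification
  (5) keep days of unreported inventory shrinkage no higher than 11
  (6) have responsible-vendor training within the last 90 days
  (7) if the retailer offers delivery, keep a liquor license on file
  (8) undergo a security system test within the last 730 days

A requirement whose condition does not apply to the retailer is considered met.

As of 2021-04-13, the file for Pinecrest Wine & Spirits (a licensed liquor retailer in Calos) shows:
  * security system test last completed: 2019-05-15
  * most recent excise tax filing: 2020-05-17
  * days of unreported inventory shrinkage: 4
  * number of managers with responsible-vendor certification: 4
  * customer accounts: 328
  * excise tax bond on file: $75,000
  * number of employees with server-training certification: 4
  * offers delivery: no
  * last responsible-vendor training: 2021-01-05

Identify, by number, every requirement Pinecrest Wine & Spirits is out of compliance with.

4, 6

1. managers with responsible-vendor certification 4 ≥ 2 → met
2. excise tax filing 331 days ago vs limit 365 → met
3. excise tax bond $75,000 ≥ $65,000 → met
4. employees with server-training certification 4 < 6 → not met
5. days of unreported inventory shrinkage 4 ≤ 11 → met
6. responsible-vendor training 98 days ago vs limit 90 → not met
7. condition 'offers delivery' does not hold → requirement n/a → met
8. security system test 699 days ago vs limit 730 → met
Not met: 4, 6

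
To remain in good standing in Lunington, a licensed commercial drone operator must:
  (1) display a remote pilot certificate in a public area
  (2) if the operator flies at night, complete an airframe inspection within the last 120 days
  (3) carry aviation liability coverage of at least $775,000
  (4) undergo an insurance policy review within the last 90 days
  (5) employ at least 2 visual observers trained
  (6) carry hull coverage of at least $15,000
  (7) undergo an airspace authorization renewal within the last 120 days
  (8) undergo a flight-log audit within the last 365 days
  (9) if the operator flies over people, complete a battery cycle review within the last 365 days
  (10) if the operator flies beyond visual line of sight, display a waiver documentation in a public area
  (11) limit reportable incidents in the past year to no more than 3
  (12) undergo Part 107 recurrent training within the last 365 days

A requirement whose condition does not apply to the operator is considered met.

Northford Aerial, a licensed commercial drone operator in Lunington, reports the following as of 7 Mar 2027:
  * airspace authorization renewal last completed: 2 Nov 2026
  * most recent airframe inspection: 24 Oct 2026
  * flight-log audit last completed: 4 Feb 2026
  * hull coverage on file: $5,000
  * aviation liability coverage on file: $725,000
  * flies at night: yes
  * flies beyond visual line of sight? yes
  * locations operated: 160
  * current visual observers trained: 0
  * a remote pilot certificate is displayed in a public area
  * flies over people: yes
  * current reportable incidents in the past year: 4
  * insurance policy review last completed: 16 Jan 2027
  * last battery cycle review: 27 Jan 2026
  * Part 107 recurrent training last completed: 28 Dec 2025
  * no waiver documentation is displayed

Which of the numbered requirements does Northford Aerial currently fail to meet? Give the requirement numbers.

1. remote pilot certificate present → met
2. condition 'flies at night' holds; airframe inspection 134 days ago vs limit 120 → not met
3. aviation liability coverage $725,000 < $775,000 → not met
4. insurance policy review 50 days ago vs limit 90 → met
5. visual observers trained 0 < 2 → not met
6. hull coverage $5,000 < $15,000 → not met
7. airspace authorization renewal 125 days ago vs limit 120 → not met
8. flight-log audit 396 days ago vs limit 365 → not met
9. condition 'flies over people' holds; battery cycle review 404 days ago vs limit 365 → not met
10. condition 'flies beyond visual line of sight' holds; waiver documentation absent → not met
11. reportable incidents in the past year 4 > 3 → not met
12. Part 107 recurrent training 434 days ago vs limit 365 → not met
Not met: 2, 3, 5, 6, 7, 8, 9, 10, 11, 12

2, 3, 5, 6, 7, 8, 9, 10, 11, 12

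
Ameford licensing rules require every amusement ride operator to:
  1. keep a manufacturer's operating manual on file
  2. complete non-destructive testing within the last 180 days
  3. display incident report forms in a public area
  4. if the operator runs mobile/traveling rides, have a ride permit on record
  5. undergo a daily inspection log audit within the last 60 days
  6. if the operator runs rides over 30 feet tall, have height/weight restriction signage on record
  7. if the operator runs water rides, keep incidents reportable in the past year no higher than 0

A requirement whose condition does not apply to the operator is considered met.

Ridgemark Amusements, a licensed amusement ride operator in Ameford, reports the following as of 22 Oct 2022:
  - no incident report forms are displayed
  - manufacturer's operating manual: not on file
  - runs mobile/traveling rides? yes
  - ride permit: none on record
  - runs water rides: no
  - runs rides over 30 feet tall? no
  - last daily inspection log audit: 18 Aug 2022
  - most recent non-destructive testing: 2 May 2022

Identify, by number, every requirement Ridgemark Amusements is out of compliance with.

1, 3, 4, 5

1. manufacturer's operating manual absent → not met
2. non-destructive testing 173 days ago vs limit 180 → met
3. incident report forms absent → not met
4. condition 'runs mobile/traveling rides' holds; ride permit absent → not met
5. daily inspection log audit 65 days ago vs limit 60 → not met
6. condition 'runs rides over 30 feet tall' does not hold → requirement n/a → met
7. condition 'runs water rides' does not hold → requirement n/a → met
Not met: 1, 3, 4, 5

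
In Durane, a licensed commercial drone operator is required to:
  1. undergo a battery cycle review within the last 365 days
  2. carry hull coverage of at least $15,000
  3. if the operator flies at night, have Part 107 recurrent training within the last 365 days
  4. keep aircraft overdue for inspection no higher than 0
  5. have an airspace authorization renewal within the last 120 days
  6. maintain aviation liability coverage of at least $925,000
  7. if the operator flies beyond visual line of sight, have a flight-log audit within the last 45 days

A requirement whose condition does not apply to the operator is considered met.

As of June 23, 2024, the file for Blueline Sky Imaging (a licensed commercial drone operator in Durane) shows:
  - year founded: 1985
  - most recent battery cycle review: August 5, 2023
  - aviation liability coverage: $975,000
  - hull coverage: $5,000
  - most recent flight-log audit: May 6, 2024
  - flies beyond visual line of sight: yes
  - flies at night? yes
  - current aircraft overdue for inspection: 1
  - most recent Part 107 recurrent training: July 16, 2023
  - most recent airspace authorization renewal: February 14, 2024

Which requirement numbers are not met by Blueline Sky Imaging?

1. battery cycle review 323 days ago vs limit 365 → met
2. hull coverage $5,000 < $15,000 → not met
3. condition 'flies at night' holds; Part 107 recurrent training 343 days ago vs limit 365 → met
4. aircraft overdue for inspection 1 > 0 → not met
5. airspace authorization renewal 130 days ago vs limit 120 → not met
6. aviation liability coverage $975,000 ≥ $925,000 → met
7. condition 'flies beyond visual line of sight' holds; flight-log audit 48 days ago vs limit 45 → not met
Not met: 2, 4, 5, 7

2, 4, 5, 7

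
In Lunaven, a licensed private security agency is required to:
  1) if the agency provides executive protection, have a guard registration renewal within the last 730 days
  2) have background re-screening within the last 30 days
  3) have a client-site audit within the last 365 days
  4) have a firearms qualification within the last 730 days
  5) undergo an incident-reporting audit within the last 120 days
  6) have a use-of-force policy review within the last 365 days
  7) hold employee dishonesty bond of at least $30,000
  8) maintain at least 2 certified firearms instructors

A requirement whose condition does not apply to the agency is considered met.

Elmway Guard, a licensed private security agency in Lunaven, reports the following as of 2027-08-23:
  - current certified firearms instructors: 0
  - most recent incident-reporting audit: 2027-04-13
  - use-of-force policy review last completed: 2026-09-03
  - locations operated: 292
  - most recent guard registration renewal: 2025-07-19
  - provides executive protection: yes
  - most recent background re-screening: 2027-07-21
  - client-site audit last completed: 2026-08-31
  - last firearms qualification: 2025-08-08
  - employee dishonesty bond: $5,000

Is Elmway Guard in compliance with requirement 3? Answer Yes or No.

3. client-site audit 357 days ago vs limit 365 → met

Yes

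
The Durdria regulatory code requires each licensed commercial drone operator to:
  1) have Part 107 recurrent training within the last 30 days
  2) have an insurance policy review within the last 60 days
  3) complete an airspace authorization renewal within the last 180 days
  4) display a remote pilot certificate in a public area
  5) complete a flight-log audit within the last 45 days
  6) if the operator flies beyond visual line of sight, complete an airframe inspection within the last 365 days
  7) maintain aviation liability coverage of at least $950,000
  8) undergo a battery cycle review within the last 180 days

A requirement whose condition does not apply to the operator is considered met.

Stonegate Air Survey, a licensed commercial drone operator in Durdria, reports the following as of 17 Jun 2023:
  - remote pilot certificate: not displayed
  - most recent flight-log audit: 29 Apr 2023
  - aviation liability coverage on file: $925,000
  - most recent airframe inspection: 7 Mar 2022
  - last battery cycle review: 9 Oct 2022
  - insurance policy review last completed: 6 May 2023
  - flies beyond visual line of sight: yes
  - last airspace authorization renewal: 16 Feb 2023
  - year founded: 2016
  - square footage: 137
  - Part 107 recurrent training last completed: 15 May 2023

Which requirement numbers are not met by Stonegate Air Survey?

1. Part 107 recurrent training 33 days ago vs limit 30 → not met
2. insurance policy review 42 days ago vs limit 60 → met
3. airspace authorization renewal 121 days ago vs limit 180 → met
4. remote pilot certificate absent → not met
5. flight-log audit 49 days ago vs limit 45 → not met
6. condition 'flies beyond visual line of sight' holds; airframe inspection 467 days ago vs limit 365 → not met
7. aviation liability coverage $925,000 < $950,000 → not met
8. battery cycle review 251 days ago vs limit 180 → not met
Not met: 1, 4, 5, 6, 7, 8

1, 4, 5, 6, 7, 8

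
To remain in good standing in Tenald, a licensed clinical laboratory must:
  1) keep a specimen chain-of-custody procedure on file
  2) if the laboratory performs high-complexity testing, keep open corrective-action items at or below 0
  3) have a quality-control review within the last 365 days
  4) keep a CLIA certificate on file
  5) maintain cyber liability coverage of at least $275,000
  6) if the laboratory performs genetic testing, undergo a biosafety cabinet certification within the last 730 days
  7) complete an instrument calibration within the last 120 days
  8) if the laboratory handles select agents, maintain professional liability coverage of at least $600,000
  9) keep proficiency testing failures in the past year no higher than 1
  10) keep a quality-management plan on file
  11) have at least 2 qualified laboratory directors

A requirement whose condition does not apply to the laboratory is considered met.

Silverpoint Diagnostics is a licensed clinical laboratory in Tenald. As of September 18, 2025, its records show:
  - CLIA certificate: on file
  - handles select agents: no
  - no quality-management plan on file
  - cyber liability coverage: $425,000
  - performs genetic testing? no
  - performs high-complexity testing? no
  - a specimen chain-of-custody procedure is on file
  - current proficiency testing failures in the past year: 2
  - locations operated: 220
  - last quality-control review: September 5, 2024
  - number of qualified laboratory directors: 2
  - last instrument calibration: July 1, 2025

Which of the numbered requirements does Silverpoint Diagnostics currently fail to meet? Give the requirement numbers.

3, 9, 10

1. specimen chain-of-custody procedure present → met
2. condition 'performs high-complexity testing' does not hold → requirement n/a → met
3. quality-control review 378 days ago vs limit 365 → not met
4. CLIA certificate present → met
5. cyber liability coverage $425,000 ≥ $275,000 → met
6. condition 'performs genetic testing' does not hold → requirement n/a → met
7. instrument calibration 79 days ago vs limit 120 → met
8. condition 'handles select agents' does not hold → requirement n/a → met
9. proficiency testing failures in the past year 2 > 1 → not met
10. quality-management plan absent → not met
11. qualified laboratory directors 2 ≥ 2 → met
Not met: 3, 9, 10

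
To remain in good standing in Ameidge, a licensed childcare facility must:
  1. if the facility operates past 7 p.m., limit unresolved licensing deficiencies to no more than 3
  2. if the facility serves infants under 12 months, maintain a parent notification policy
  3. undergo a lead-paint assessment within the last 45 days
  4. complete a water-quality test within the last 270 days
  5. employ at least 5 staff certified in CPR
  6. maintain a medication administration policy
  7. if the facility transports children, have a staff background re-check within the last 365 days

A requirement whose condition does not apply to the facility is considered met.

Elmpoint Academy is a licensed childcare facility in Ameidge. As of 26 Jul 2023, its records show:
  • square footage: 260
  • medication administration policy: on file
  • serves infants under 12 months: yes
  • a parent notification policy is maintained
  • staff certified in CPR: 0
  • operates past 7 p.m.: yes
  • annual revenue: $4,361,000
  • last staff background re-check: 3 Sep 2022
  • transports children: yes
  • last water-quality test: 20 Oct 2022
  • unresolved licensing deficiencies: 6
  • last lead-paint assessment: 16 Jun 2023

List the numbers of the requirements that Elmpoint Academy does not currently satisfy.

1, 4, 5

1. condition 'operates past 7 p.m.' holds; unresolved licensing deficiencies 6 > 3 → not met
2. condition 'serves infants under 12 months' holds; parent notification policy present → met
3. lead-paint assessment 40 days ago vs limit 45 → met
4. water-quality test 279 days ago vs limit 270 → not met
5. staff certified in CPR 0 < 5 → not met
6. medication administration policy present → met
7. condition 'transports children' holds; staff background re-check 326 days ago vs limit 365 → met
Not met: 1, 4, 5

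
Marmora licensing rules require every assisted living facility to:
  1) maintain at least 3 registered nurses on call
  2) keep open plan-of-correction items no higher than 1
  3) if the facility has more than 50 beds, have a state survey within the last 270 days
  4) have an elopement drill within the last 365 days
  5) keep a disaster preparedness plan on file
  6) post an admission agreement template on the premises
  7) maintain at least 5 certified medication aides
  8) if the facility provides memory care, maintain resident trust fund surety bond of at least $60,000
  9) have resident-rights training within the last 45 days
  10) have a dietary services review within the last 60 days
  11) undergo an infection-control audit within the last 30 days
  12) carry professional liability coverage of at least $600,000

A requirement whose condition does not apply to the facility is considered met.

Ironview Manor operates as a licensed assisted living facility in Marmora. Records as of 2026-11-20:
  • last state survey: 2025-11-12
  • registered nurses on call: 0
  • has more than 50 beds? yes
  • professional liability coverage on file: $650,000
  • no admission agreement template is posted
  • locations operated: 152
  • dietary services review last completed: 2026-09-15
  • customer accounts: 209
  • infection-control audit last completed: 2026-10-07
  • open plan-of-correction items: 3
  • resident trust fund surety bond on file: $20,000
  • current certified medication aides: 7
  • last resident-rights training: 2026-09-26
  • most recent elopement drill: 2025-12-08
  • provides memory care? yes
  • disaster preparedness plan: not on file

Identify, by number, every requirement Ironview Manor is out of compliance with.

1. registered nurses on call 0 < 3 → not met
2. open plan-of-correction items 3 > 1 → not met
3. condition 'has more than 50 beds' holds; state survey 373 days ago vs limit 270 → not met
4. elopement drill 347 days ago vs limit 365 → met
5. disaster preparedness plan absent → not met
6. admission agreement template absent → not met
7. certified medication aides 7 ≥ 5 → met
8. condition 'provides memory care' holds; resident trust fund surety bond $20,000 < $60,000 → not met
9. resident-rights training 55 days ago vs limit 45 → not met
10. dietary services review 66 days ago vs limit 60 → not met
11. infection-control audit 44 days ago vs limit 30 → not met
12. professional liability coverage $650,000 ≥ $600,000 → met
Not met: 1, 2, 3, 5, 6, 8, 9, 10, 11

1, 2, 3, 5, 6, 8, 9, 10, 11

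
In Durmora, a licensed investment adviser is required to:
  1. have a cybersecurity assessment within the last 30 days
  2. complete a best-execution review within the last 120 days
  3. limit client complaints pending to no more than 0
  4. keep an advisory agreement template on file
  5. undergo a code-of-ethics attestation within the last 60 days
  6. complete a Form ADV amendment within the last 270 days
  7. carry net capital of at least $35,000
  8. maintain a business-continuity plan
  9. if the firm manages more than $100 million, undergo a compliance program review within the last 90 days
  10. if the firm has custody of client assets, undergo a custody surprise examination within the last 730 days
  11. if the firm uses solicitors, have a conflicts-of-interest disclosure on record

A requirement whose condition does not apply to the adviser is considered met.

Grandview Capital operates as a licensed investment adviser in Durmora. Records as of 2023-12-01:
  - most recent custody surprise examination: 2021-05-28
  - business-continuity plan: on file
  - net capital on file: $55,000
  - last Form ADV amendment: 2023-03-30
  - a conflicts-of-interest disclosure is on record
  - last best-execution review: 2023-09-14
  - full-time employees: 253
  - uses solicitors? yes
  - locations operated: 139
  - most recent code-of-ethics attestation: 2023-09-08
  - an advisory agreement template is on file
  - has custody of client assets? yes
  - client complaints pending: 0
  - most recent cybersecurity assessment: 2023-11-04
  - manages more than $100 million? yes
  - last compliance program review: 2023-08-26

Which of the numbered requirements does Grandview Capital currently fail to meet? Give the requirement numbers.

1. cybersecurity assessment 27 days ago vs limit 30 → met
2. best-execution review 78 days ago vs limit 120 → met
3. client complaints pending 0 ≤ 0 → met
4. advisory agreement template present → met
5. code-of-ethics attestation 84 days ago vs limit 60 → not met
6. Form ADV amendment 246 days ago vs limit 270 → met
7. net capital $55,000 ≥ $35,000 → met
8. business-continuity plan present → met
9. condition 'manages more than $100 million' holds; compliance program review 97 days ago vs limit 90 → not met
10. condition 'has custody of client assets' holds; custody surprise examination 917 days ago vs limit 730 → not met
11. condition 'uses solicitors' holds; conflicts-of-interest disclosure present → met
Not met: 5, 9, 10

5, 9, 10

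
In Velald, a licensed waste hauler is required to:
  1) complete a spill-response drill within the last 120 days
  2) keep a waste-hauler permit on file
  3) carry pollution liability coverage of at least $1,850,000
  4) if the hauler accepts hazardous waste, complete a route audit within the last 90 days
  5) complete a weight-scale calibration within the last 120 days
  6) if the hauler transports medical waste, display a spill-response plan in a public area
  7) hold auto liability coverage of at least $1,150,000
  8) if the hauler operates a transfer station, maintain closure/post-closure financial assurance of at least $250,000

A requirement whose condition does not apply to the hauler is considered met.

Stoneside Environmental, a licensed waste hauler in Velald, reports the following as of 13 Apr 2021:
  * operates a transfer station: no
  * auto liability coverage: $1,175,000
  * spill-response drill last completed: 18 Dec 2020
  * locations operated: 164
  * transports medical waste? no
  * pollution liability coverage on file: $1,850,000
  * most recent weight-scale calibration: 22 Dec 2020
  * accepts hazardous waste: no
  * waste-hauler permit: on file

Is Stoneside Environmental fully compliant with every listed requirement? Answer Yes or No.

Yes

1. spill-response drill 116 days ago vs limit 120 → met
2. waste-hauler permit present → met
3. pollution liability coverage $1,850,000 ≥ $1,850,000 → met
4. condition 'accepts hazardous waste' does not hold → requirement n/a → met
5. weight-scale calibration 112 days ago vs limit 120 → met
6. condition 'transports medical waste' does not hold → requirement n/a → met
7. auto liability coverage $1,175,000 ≥ $1,150,000 → met
8. condition 'operates a transfer station' does not hold → requirement n/a → met
All met.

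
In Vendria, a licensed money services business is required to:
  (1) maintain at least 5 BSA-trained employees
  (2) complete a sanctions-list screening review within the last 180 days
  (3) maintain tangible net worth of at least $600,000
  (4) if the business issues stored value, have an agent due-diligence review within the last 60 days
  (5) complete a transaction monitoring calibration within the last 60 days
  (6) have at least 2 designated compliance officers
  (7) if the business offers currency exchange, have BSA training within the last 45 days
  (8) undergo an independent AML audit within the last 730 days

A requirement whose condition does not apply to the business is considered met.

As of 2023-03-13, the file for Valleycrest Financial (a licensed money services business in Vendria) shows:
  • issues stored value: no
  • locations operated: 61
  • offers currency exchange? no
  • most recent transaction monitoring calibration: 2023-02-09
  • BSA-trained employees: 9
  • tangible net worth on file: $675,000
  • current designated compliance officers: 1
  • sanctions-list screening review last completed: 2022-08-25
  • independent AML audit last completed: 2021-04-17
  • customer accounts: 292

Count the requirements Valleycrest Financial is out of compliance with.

1. BSA-trained employees 9 ≥ 5 → met
2. sanctions-list screening review 200 days ago vs limit 180 → not met
3. tangible net worth $675,000 ≥ $600,000 → met
4. condition 'issues stored value' does not hold → requirement n/a → met
5. transaction monitoring calibration 32 days ago vs limit 60 → met
6. designated compliance officers 1 < 2 → not met
7. condition 'offers currency exchange' does not hold → requirement n/a → met
8. independent AML audit 695 days ago vs limit 730 → met
Not met: 2 of 8

2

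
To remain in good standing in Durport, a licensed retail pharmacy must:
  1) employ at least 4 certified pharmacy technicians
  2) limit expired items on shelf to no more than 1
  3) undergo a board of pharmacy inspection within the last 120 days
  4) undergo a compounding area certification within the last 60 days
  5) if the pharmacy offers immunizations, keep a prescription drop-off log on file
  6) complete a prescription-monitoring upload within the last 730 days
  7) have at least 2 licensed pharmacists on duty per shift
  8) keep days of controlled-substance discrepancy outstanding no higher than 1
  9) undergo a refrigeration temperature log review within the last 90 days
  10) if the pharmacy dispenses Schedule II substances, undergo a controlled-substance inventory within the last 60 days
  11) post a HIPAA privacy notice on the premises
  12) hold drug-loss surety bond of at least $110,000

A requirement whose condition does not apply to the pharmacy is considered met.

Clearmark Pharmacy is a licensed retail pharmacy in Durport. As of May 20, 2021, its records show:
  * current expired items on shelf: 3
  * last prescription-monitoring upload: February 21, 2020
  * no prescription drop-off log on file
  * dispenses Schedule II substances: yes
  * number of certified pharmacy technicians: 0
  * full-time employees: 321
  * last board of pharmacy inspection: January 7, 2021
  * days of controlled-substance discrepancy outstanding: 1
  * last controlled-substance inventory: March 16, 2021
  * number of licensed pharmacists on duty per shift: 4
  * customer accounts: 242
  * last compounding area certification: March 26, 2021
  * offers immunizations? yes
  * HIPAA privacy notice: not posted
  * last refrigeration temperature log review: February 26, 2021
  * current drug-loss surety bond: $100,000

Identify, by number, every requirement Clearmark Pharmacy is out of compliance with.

1. certified pharmacy technicians 0 < 4 → not met
2. expired items on shelf 3 > 1 → not met
3. board of pharmacy inspection 133 days ago vs limit 120 → not met
4. compounding area certification 55 days ago vs limit 60 → met
5. condition 'offers immunizations' holds; prescription drop-off log absent → not met
6. prescription-monitoring upload 454 days ago vs limit 730 → met
7. licensed pharmacists on duty per shift 4 ≥ 2 → met
8. days of controlled-substance discrepancy outstanding 1 ≤ 1 → met
9. refrigeration temperature log review 83 days ago vs limit 90 → met
10. condition 'dispenses Schedule II substances' holds; controlled-substance inventory 65 days ago vs limit 60 → not met
11. HIPAA privacy notice absent → not met
12. drug-loss surety bond $100,000 < $110,000 → not met
Not met: 1, 2, 3, 5, 10, 11, 12

1, 2, 3, 5, 10, 11, 12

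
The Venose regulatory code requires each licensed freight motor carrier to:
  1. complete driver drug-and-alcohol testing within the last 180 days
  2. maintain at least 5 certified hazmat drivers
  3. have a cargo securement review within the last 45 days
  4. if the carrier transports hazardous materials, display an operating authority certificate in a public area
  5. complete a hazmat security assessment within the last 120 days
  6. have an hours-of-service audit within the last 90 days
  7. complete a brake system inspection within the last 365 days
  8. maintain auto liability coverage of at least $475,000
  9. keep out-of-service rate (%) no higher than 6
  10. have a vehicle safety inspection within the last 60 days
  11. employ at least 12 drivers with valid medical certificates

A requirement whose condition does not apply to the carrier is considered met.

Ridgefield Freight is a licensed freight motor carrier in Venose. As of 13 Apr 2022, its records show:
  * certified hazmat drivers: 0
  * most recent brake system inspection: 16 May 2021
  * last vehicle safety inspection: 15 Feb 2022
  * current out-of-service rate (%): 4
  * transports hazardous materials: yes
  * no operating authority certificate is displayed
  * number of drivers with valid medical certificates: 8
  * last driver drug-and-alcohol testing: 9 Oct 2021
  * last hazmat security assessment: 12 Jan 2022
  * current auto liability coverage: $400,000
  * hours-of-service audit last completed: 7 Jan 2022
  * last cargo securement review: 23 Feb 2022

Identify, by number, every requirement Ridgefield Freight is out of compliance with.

1, 2, 3, 4, 6, 8, 11

1. driver drug-and-alcohol testing 186 days ago vs limit 180 → not met
2. certified hazmat drivers 0 < 5 → not met
3. cargo securement review 49 days ago vs limit 45 → not met
4. condition 'transports hazardous materials' holds; operating authority certificate absent → not met
5. hazmat security assessment 91 days ago vs limit 120 → met
6. hours-of-service audit 96 days ago vs limit 90 → not met
7. brake system inspection 332 days ago vs limit 365 → met
8. auto liability coverage $400,000 < $475,000 → not met
9. out-of-service rate (%) 4 ≤ 6 → met
10. vehicle safety inspection 57 days ago vs limit 60 → met
11. drivers with valid medical certificates 8 < 12 → not met
Not met: 1, 2, 3, 4, 6, 8, 11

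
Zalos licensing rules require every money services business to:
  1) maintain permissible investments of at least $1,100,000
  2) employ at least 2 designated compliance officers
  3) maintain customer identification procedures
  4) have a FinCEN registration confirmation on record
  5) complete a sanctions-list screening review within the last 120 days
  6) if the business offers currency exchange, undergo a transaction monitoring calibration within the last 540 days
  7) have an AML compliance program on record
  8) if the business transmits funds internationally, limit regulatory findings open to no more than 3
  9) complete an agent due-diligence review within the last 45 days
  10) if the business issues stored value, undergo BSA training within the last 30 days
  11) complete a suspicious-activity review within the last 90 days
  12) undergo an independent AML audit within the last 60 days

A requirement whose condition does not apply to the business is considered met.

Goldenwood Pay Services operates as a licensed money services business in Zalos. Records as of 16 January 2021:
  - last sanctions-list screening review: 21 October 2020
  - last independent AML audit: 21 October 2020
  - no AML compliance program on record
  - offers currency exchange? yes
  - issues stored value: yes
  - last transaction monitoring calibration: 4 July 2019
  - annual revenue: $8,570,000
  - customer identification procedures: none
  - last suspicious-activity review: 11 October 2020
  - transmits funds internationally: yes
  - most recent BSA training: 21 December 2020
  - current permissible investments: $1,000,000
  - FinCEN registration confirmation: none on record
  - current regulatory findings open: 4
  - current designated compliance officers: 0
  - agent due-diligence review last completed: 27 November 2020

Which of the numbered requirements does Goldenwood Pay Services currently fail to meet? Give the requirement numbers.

1. permissible investments $1,000,000 < $1,100,000 → not met
2. designated compliance officers 0 < 2 → not met
3. customer identification procedures absent → not met
4. FinCEN registration confirmation absent → not met
5. sanctions-list screening review 87 days ago vs limit 120 → met
6. condition 'offers currency exchange' holds; transaction monitoring calibration 562 days ago vs limit 540 → not met
7. AML compliance program absent → not met
8. condition 'transmits funds internationally' holds; regulatory findings open 4 > 3 → not met
9. agent due-diligence review 50 days ago vs limit 45 → not met
10. condition 'issues stored value' holds; BSA training 26 days ago vs limit 30 → met
11. suspicious-activity review 97 days ago vs limit 90 → not met
12. independent AML audit 87 days ago vs limit 60 → not met
Not met: 1, 2, 3, 4, 6, 7, 8, 9, 11, 12

1, 2, 3, 4, 6, 7, 8, 9, 11, 12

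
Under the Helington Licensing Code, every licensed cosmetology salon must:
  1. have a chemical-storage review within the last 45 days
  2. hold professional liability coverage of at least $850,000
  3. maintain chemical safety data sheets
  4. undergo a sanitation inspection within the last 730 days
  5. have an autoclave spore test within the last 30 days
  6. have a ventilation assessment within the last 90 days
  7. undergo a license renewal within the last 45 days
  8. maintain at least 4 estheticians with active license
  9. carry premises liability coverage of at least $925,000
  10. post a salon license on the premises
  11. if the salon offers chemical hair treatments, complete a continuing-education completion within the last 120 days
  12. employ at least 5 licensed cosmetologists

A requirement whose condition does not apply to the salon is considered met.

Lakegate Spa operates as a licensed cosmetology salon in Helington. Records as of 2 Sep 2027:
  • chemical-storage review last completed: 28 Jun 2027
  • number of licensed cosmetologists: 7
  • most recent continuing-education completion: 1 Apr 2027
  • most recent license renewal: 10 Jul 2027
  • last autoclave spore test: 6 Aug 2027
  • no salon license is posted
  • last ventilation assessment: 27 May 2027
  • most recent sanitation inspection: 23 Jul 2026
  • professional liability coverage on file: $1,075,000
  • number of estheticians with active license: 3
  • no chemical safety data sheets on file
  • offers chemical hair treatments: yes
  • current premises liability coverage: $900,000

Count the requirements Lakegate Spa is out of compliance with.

1. chemical-storage review 66 days ago vs limit 45 → not met
2. professional liability coverage $1,075,000 ≥ $850,000 → met
3. chemical safety data sheets absent → not met
4. sanitation inspection 406 days ago vs limit 730 → met
5. autoclave spore test 27 days ago vs limit 30 → met
6. ventilation assessment 98 days ago vs limit 90 → not met
7. license renewal 54 days ago vs limit 45 → not met
8. estheticians with active license 3 < 4 → not met
9. premises liability coverage $900,000 < $925,000 → not met
10. salon license absent → not met
11. condition 'offers chemical hair treatments' holds; continuing-education completion 154 days ago vs limit 120 → not met
12. licensed cosmetologists 7 ≥ 5 → met
Not met: 8 of 12

8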